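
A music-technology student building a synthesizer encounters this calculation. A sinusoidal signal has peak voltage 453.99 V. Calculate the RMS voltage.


RMS voltage for a sinusoidal waveform:
V_rms = V_peak / sqrt(2)
      = 453.99 / 1.414214
      = 321.019 V

321.019 V


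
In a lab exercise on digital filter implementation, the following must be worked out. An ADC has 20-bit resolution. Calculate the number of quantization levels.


Number of quantization levels = 2^N
= 2^20
= 1048576

1048576


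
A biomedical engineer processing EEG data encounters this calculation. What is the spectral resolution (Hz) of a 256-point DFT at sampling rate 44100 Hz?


DFT frequency resolution:
df = fs / N
   = 44100 / 256
   = 172.2656 Hz

172.2656 Hz


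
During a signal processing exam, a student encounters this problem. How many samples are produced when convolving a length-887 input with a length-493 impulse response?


Linear convolution output length:
L = N + M - 1
  = 887 + 493 - 1
  = 1379 samples

1379


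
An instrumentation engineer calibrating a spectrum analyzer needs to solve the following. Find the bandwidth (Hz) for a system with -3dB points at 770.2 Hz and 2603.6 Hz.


Bandwidth is the difference of -3dB frequencies:
BW = f_high - f_low
   = 2603.6 - 770.2
   = 1833.4 Hz

1833.4 Hz


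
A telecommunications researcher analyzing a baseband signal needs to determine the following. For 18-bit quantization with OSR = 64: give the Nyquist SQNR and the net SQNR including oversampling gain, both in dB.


Step 1 — baseline SQNR at Nyquist:
SQNR_base = 6.02*N + 1.76
          = 6.02*18 + 1.76
          = 110.12 dB

Step 2 — oversampling processing gain:
G = 10*log10(OSR) = 10*log10(64) = 18.06 dB

Step 3 — total:
SQNR_total = 110.12 + 18.06 = 128.18 dB

Base SQNR = 110.12 dB; oversampled SQNR = 128.18 dB


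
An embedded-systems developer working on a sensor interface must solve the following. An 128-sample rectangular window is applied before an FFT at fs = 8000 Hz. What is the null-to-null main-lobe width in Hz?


Main lobe width for a rectangular window:
Width = 2 * fs / N
      = 2 * 8000 / 128
      = 16000 / 128
      = 125.0 Hz

125.0 Hz


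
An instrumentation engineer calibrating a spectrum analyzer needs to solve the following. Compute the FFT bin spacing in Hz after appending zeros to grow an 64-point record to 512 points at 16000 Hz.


Frequency resolution after zero-padding:
N_padded = 64 * 8 = 512
df = fs / N_padded
   = 16000 / 512
   = 31.25 Hz

31.25 Hz


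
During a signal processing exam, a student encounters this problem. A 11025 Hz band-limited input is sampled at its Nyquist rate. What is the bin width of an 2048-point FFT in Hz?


Step 1 — Nyquist sampling rate:
fs = 2 * fmax = 2 * 11025 = 22050 Hz

Step 2 — DFT bin spacing:
df = fs / N = 22050 / 2048 = 10.7666 Hz

10.7666 Hz


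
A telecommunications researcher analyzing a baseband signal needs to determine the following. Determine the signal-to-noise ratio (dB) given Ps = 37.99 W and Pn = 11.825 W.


SNR in decibels:
SNR = 10 * log10(Ps / Pn)
    = 10 * log10(37.99 / 11.825)
    = 10 * log10(3.2127)
    = 10 * 0.5069
    = 5.07 dB

5.07 dB


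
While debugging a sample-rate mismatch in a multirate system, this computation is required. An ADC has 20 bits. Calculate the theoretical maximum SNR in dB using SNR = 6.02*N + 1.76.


Theoretical SNR for a full-scale sinusoid:
SNR = 6.02 * N + 1.76
    = 6.02 * 20 + 1.76
    = 120.4 + 1.76
    = 122.16 dB

122.16 dB


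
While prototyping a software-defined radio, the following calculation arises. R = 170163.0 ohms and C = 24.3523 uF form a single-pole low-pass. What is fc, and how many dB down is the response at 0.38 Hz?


Step 1 — cutoff frequency:
fc = 1 / (2*pi*R*C)
C = 24.3523 uF = 2.43523e-05 F
fc = 1 / (2*pi*170163.0*2.43523e-05)
   = 0.0384074 Hz

Step 2 — magnitude at f = 0.38 Hz:
|H(f)| = 1 / sqrt(1 + (f/fc)^2)
f/fc = 0.38 / 0.0384074 = 9.893927
|H| = 1 / sqrt(1 + 97.889791) = 0.1005598
|H|_dB = 20*log10(0.1005598) = -19.95 dB

fc = 0.0384074 Hz; |H(0.38 Hz)| = -19.95 dB


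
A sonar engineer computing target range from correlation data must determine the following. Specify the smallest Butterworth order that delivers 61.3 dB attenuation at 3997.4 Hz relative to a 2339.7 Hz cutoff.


Butterworth filter order formula:
n = log10(10^(A/10) - 1) / (2 * log10(f_stop/f_pass))
10^(61.3/10) - 1 = 1348961.8826
f_stop/f_pass = 3997.4 / 2339.7 = 1.7085
n = 13.1761 -> ceil = 14

14


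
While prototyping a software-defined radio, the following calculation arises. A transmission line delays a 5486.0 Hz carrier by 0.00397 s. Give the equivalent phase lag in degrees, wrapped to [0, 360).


Phase shift from frequency and time delay:
phi = 360 * f * t_delay
    = 360 * 5486.0 * 0.00397
    = 7840.59 degrees
    mod 360 = 280.59 degrees

280.59 degrees


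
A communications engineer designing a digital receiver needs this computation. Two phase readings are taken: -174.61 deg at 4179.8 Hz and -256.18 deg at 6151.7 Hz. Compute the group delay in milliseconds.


Group delay from phase difference:
tau = -d(phi)/d(omega)
d(phi) = -81.57 deg = -1.423665 rad
d(omega) = 2*pi*(6151.7 - 4179.8) = 12389.8131 rad/s
tau = -(-1.423665) / 12389.8131
    = 0.1149 ms

0.1149 ms


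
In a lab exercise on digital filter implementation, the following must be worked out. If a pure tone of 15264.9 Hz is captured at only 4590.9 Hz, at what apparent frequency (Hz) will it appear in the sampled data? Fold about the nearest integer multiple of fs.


Compute the nearest integer multiple of fs to the signal:
n = round(15264.9 / 4590.9) = 3
f_alias = |15264.9 - 3 * 4590.9|
        = |15264.9 - 13772.7|
        = 1492.2 Hz

1492.2


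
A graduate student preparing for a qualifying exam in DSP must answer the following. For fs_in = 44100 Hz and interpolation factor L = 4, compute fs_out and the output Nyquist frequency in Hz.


Step 1 — output sample rate after interpolation by L:
fs_out = L * fs_in = 4 * 44100 = 176400 Hz

Step 2 — Nyquist frequency of the output stream:
f_Nyq = fs_out / 2 = 176400 / 2 = 88200.0 Hz

fs_out = 176400 Hz; f_Nyquist = 88200.0 Hz


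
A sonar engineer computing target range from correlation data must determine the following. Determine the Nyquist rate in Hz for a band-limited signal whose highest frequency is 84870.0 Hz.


The Nyquist rate is twice the maximum frequency component.
fs_min = 2 * fmax
      = 2 * 84870.0
      = 169740.0 Hz

169740.0


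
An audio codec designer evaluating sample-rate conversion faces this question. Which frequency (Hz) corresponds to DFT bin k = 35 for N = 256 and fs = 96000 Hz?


Frequency of DFT bin k:
f_k = k * fs / N
    = 35 * 96000 / 256
    = 3360000 / 256
    = 13125.0 Hz

13125.0 Hz


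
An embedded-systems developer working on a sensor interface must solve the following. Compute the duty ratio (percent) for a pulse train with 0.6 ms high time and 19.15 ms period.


Duty cycle as a percentage:
DC = (t_on / T) * 100
   = (0.6 / 19.15) * 100
   = 0.031332 * 100
   = 3.13 %

3.13 %


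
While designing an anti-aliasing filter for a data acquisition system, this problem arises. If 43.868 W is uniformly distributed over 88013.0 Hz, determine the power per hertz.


Power spectral density:
PSD = P / BW
    = 43.868 / 88013.0
    = 0.00049843 W/Hz

0.00049843 W/Hz


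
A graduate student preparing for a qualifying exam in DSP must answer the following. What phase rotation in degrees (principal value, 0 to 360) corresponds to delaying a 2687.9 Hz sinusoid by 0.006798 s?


Phase shift from frequency and time delay:
phi = 360 * f * t_delay
    = 360 * 2687.9 * 0.006798
    = 6578.04 degrees
    mod 360 = 98.04 degrees

98.04 degrees


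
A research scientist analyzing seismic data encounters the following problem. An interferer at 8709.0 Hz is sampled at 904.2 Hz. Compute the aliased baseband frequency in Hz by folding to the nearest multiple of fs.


Compute the nearest integer multiple of fs to the signal:
n = round(8709.0 / 904.2) = 10
f_alias = |8709.0 - 10 * 904.2|
        = |8709.0 - 9042.0|
        = 333.0 Hz

333.0


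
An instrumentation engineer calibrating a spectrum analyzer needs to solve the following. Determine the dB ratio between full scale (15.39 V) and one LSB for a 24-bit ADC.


Dynamic range from full-scale to LSB:
V_min = V_max / 2^bits = 15.39 / 2^24
DR = 20 * log10(V_max / V_min)
   = 20 * log10(2^24)
   = 20 * 24 * log10(2)
   = 144.49 dB

144.49 dB


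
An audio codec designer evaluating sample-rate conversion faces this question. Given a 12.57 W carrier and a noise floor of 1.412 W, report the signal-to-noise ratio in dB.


SNR in decibels:
SNR = 10 * log10(Ps / Pn)
    = 10 * log10(12.57 / 1.412)
    = 10 * log10(8.9023)
    = 10 * 0.9495
    = 9.5 dB

9.5 dB


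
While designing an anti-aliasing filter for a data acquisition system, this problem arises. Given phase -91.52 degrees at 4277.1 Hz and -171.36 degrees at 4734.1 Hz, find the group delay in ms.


Group delay from phase difference:
tau = -d(phi)/d(omega)
d(phi) = -79.84 deg = -1.393471 rad
d(omega) = 2*pi*(4734.1 - 4277.1) = 2871.4157 rad/s
tau = -(-1.393471) / 2871.4157
    = 0.4853 ms

0.4853 ms


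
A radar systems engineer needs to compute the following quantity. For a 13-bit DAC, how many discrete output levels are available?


Number of quantization levels = 2^N
= 2^13
= 8192

8192


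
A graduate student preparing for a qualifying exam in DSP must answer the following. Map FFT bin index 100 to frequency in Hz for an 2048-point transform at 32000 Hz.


Frequency of DFT bin k:
f_k = k * fs / N
    = 100 * 32000 / 2048
    = 3200000 / 2048
    = 1562.5 Hz

1562.5 Hz


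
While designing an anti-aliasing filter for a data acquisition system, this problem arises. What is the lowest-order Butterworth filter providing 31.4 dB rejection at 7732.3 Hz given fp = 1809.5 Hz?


Butterworth filter order formula:
n = log10(10^(A/10) - 1) / (2 * log10(f_stop/f_pass))
10^(31.4/10) - 1 = 1379.3843
f_stop/f_pass = 7732.3 / 1809.5 = 4.2732
n = 2.4889 -> ceil = 3

3


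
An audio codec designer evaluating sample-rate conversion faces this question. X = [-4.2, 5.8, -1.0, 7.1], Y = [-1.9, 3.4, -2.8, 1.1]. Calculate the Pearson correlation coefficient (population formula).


Pearson correlation coefficient (population):
r = cov(X,Y) / (std(X) * std(Y))
Mean X = 1.925, Mean Y = -0.05
Cov(X,Y) = 9.67375
Std(X) = 4.686883, Std(Y) = 2.460183
r = 0.839

0.839


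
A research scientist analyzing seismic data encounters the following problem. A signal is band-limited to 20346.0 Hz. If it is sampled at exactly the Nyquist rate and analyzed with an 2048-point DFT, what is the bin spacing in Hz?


Step 1 — Nyquist sampling rate:
fs = 2 * fmax = 2 * 20346.0 = 40692.0 Hz

Step 2 — DFT bin spacing:
df = fs / N = 40692.0 / 2048 = 19.8691 Hz

19.8691 Hz


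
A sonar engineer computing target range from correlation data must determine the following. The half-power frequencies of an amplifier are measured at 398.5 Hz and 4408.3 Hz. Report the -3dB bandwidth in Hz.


Bandwidth is the difference of -3dB frequencies:
BW = f_high - f_low
   = 4408.3 - 398.5
   = 4009.8 Hz

4009.8 Hz


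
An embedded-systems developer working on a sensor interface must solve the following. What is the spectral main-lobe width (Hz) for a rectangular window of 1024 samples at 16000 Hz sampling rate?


Main lobe width for a rectangular window:
Width = 2 * fs / N
      = 2 * 16000 / 1024
      = 32000 / 1024
      = 31.25 Hz

31.25 Hz


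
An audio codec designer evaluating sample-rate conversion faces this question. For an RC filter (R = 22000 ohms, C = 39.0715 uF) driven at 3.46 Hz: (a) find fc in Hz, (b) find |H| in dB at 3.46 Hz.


Step 1 — cutoff frequency:
fc = 1 / (2*pi*R*C)
C = 39.0715 uF = 3.90715e-05 F
fc = 1 / (2*pi*22000*3.90715e-05)
   = 0.185156 Hz

Step 2 — magnitude at f = 3.46 Hz:
|H(f)| = 1 / sqrt(1 + (f/fc)^2)
f/fc = 3.46 / 0.185156 = 18.686945
|H| = 1 / sqrt(1 + 349.201913) = 0.0534368
|H|_dB = 20*log10(0.0534368) = -25.44 dB

fc = 0.185156 Hz; |H(3.46 Hz)| = -25.44 dB


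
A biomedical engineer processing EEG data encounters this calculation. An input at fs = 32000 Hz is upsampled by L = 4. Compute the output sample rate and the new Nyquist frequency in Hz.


Step 1 — output sample rate after interpolation by L:
fs_out = L * fs_in = 4 * 32000 = 128000 Hz

Step 2 — Nyquist frequency of the output stream:
f_Nyq = fs_out / 2 = 128000 / 2 = 64000.0 Hz

fs_out = 128000 Hz; f_Nyquist = 64000.0 Hz


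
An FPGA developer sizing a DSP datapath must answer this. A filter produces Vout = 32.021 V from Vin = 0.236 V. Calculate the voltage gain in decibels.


Voltage gain in dB:
G = 20 * log10(Vout / Vin)
  = 20 * log10(32.021 / 0.236)
  = 20 * log10(135.682203)
  = 20 * 2.132523
  = 42.65 dB

42.65 dB


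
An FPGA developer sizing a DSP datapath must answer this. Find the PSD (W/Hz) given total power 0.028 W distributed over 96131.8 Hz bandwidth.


Power spectral density:
PSD = P / BW
    = 0.028 / 96131.8
    = 2.9e-07 W/Hz

2.9e-07 W/Hz


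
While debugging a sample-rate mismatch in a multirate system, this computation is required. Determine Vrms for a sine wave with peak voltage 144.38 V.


RMS voltage for a sinusoidal waveform:
V_rms = V_peak / sqrt(2)
      = 144.38 / 1.414214
      = 102.092 V

102.092 V


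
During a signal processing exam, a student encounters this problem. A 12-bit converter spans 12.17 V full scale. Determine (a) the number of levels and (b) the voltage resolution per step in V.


Step 1 — number of quantization levels:
L = 2^N = 2^12 = 4096

Step 2 — LSB step size:
delta = Vfs / L
      = 12.17 / 4096
      = 0.00297119 V

Levels = 4096; step size = 0.00297119 V


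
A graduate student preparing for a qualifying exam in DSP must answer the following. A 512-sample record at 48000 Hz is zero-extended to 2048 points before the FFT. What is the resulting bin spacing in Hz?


Frequency resolution after zero-padding:
N_padded = 512 * 4 = 2048
df = fs / N_padded
   = 48000 / 2048
   = 23.4375 Hz

23.4375 Hz


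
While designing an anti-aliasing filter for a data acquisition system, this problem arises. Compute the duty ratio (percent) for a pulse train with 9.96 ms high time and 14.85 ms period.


Duty cycle as a percentage:
DC = (t_on / T) * 100
   = (9.96 / 14.85) * 100
   = 0.670707 * 100
   = 67.07 %

67.07 %


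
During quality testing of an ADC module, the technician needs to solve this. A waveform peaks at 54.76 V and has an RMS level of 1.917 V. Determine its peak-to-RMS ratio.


Crest factor is the ratio of peak to RMS:
CF = V_peak / V_rms
   = 54.76 / 1.917
   = 28.5655

28.5655


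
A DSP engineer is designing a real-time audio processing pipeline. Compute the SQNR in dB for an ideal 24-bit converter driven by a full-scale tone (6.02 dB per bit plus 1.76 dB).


Theoretical SNR for a full-scale sinusoid:
SNR = 6.02 * N + 1.76
    = 6.02 * 24 + 1.76
    = 144.48 + 1.76
    = 146.24 dB

146.24 dB


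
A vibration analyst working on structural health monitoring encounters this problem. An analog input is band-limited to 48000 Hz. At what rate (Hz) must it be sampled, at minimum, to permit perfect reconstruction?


The Nyquist rate is twice the maximum frequency component.
fs_min = 2 * fmax
      = 2 * 48000
      = 96000 Hz

96000


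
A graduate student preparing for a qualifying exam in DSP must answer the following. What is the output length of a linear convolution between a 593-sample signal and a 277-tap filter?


Linear convolution output length:
L = N + M - 1
  = 593 + 277 - 1
  = 869 samples

869


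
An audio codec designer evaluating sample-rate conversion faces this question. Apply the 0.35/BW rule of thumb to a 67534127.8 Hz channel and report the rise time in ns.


Rise time from bandwidth relationship:
tr = 0.35 / BW
   = 0.35 / 67534127.8
   = 5.182564896e-09 s
   = 5.1826 ns

5.1826 ns


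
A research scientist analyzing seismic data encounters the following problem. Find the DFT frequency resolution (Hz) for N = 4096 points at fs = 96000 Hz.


DFT frequency resolution:
df = fs / N
   = 96000 / 4096
   = 23.4375 Hz

23.4375 Hz


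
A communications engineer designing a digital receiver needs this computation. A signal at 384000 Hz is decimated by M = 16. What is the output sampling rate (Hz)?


Decimation reduces the sample rate:
fs_out = fs_in / M
       = 384000 / 16
       = 24000.0 Hz

24000.0 Hz


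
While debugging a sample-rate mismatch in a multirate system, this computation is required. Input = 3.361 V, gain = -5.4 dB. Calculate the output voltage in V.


Output voltage from dB gain:
V_out = V_in * 10^(gain_dB / 20)
      = 3.361 * 10^(-5.4 / 20)
      = 3.361 * 0.537032
      = 1.805 V

1.805 V


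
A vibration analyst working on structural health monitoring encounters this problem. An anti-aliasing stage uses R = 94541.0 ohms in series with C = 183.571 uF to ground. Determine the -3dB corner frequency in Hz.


Cutoff frequency of a first-order RC filter:
fc = 1 / (2 * pi * R * C)
C = 183.571 uF = 0.000183571 F
fc = 1 / (2 * pi * 94541.0 * 0.000183571)
   = 1 / 109.0445924823
   = 0.009171 Hz

0.009171 Hz


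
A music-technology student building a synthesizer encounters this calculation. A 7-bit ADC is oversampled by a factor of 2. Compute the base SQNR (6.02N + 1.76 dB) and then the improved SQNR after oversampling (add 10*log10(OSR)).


Step 1 — baseline SQNR at Nyquist:
SQNR_base = 6.02*N + 1.76
          = 6.02*7 + 1.76
          = 43.9 dB

Step 2 — oversampling processing gain:
G = 10*log10(OSR) = 10*log10(2) = 3.01 dB

Step 3 — total:
SQNR_total = 43.9 + 3.01 = 46.91 dB

Base SQNR = 43.9 dB; oversampled SQNR = 46.91 dB


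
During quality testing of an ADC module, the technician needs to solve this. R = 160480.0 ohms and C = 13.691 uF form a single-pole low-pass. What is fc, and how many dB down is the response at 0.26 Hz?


Step 1 — cutoff frequency:
fc = 1 / (2*pi*R*C)
C = 13.691 uF = 1.3691e-05 F
fc = 1 / (2*pi*160480.0*1.3691e-05)
   = 0.0724376 Hz

Step 2 — magnitude at f = 0.26 Hz:
|H(f)| = 1 / sqrt(1 + (f/fc)^2)
f/fc = 0.26 / 0.0724376 = 3.589296
|H| = 1 / sqrt(1 + 12.883046) = 0.2683846
|H|_dB = 20*log10(0.2683846) = -11.42 dB

fc = 0.0724376 Hz; |H(0.26 Hz)| = -11.42 dB


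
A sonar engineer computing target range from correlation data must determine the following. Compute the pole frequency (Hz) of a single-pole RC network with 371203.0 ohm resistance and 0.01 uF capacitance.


Cutoff frequency of a first-order RC filter:
fc = 1 / (2 * pi * R * C)
C = 0.01 uF = 1e-08 F
fc = 1 / (2 * pi * 371203.0 * 1e-08)
   = 1 / 0.02332337235581
   = 42.875446 Hz

42.875446 Hz


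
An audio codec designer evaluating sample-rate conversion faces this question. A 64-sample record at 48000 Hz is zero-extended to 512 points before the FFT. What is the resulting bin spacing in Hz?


Frequency resolution after zero-padding:
N_padded = 64 * 8 = 512
df = fs / N_padded
   = 48000 / 512
   = 93.75 Hz

93.75 Hz


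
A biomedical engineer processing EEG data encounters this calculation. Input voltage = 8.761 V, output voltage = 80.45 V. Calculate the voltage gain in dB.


Voltage gain in dB:
G = 20 * log10(Vout / Vin)
  = 20 * log10(80.45 / 8.761)
  = 20 * log10(9.182742)
  = 20 * 0.962972
  = 19.26 dB

19.26 dB


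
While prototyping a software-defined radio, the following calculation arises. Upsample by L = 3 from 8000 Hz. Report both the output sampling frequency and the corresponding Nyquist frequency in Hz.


Step 1 — output sample rate after interpolation by L:
fs_out = L * fs_in = 3 * 8000 = 24000 Hz

Step 2 — Nyquist frequency of the output stream:
f_Nyq = fs_out / 2 = 24000 / 2 = 12000.0 Hz

fs_out = 24000 Hz; f_Nyquist = 12000.0 Hz


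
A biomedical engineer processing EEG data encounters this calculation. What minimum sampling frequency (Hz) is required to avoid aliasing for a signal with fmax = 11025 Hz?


The Nyquist rate is twice the maximum frequency component.
fs_min = 2 * fmax
      = 2 * 11025
      = 22050 Hz

22050


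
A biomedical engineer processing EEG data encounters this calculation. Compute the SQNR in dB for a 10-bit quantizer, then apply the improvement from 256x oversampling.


Step 1 — baseline SQNR at Nyquist:
SQNR_base = 6.02*N + 1.76
          = 6.02*10 + 1.76
          = 61.96 dB

Step 2 — oversampling processing gain:
G = 10*log10(OSR) = 10*log10(256) = 24.08 dB

Step 3 — total:
SQNR_total = 61.96 + 24.08 = 86.04 dB

Base SQNR = 61.96 dB; oversampled SQNR = 86.04 dB


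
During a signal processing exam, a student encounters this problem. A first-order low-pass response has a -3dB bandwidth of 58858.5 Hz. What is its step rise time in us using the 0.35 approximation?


Rise time from bandwidth relationship:
tr = 0.35 / BW
   = 0.35 / 58858.5
   = 5.946464827e-06 s
   = 5.9465 us

5.9465 us


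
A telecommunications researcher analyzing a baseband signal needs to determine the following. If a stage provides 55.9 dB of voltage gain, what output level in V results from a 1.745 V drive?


Output voltage from dB gain:
V_out = V_in * 10^(gain_dB / 20)
      = 1.745 * 10^(55.9 / 20)
      = 1.745 * 623.734835
      = 1088.4173 V

1088.4173 V


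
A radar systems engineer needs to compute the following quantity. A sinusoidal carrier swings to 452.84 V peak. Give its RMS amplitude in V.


RMS voltage for a sinusoidal waveform:
V_rms = V_peak / sqrt(2)
      = 452.84 / 1.414214
      = 320.206 V

320.206 V


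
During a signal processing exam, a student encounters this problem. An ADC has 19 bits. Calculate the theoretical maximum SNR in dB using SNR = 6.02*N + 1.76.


Theoretical SNR for a full-scale sinusoid:
SNR = 6.02 * N + 1.76
    = 6.02 * 19 + 1.76
    = 114.38 + 1.76
    = 116.14 dB

116.14 dB


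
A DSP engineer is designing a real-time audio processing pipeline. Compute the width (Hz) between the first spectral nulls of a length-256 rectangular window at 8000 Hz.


Main lobe width for a rectangular window:
Width = 2 * fs / N
      = 2 * 8000 / 256
      = 16000 / 256
      = 62.5 Hz

62.5 Hz


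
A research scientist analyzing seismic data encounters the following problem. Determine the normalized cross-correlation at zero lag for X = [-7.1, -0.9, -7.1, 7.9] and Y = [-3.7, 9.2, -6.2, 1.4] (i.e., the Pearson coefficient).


Pearson correlation coefficient (population):
r = cov(X,Y) / (std(X) * std(Y))
Mean X = -1.8, Mean Y = 0.175
Cov(X,Y) = 18.5825
Std(X) = 6.14573, Std(Y) = 5.886584
r = 0.5136

0.5136


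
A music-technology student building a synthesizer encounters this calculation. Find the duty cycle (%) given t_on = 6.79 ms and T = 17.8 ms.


Duty cycle as a percentage:
DC = (t_on / T) * 100
   = (6.79 / 17.8) * 100
   = 0.381461 * 100
   = 38.15 %

38.15 %


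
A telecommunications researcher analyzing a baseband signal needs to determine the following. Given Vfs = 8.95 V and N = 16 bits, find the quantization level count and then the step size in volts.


Step 1 — number of quantization levels:
L = 2^N = 2^16 = 65536

Step 2 — LSB step size:
delta = Vfs / L
      = 8.95 / 65536
      = 0.00013657 V

Levels = 65536; step size = 0.00013657 V


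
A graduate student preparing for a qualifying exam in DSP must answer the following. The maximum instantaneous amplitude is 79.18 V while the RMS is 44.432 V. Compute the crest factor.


Crest factor is the ratio of peak to RMS:
CF = V_peak / V_rms
   = 79.18 / 44.432
   = 1.782

1.782


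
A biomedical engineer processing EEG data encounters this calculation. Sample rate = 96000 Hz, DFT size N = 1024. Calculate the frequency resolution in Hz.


DFT frequency resolution:
df = fs / N
   = 96000 / 1024
   = 93.75 Hz

93.75 Hz


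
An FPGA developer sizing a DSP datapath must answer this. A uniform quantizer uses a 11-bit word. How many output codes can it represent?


Number of quantization levels = 2^N
= 2^11
= 2048

2048


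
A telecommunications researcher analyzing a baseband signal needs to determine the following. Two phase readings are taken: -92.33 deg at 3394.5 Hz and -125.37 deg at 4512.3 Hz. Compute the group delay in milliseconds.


Group delay from phase difference:
tau = -d(phi)/d(omega)
d(phi) = -33.04 deg = -0.576657 rad
d(omega) = 2*pi*(4512.3 - 3394.5) = 7023.3445 rad/s
tau = -(-0.576657) / 7023.3445
    = 0.0821 ms

0.0821 ms


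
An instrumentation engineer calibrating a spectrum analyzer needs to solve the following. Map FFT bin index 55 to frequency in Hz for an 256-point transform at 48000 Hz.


Frequency of DFT bin k:
f_k = k * fs / N
    = 55 * 48000 / 256
    = 2640000 / 256
    = 10312.5 Hz

10312.5 Hz


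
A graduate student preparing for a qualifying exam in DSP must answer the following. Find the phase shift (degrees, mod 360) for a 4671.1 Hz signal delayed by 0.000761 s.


Phase shift from frequency and time delay:
phi = 360 * f * t_delay
    = 360 * 4671.1 * 0.000761
    = 1279.69 degrees
    mod 360 = 199.69 degrees

199.69 degrees


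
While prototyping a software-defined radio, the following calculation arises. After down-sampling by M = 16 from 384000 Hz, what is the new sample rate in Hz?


Decimation reduces the sample rate:
fs_out = fs_in / M
       = 384000 / 16
       = 24000.0 Hz

24000.0 Hz


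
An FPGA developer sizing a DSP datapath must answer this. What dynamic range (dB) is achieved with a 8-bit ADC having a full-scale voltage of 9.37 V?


Dynamic range from full-scale to LSB:
V_min = V_max / 2^bits = 9.37 / 2^8
DR = 20 * log10(V_max / V_min)
   = 20 * log10(2^8)
   = 20 * 8 * log10(2)
   = 48.16 dB

48.16 dB


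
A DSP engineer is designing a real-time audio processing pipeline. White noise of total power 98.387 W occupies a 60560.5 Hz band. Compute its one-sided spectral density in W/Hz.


Power spectral density:
PSD = P / BW
    = 98.387 / 60560.5
    = 0.00162461 W/Hz

0.00162461 W/Hz


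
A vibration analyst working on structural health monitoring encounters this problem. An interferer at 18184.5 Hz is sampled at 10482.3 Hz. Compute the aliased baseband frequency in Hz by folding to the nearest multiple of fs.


Compute the nearest integer multiple of fs to the signal:
n = round(18184.5 / 10482.3) = 2
f_alias = |18184.5 - 2 * 10482.3|
        = |18184.5 - 20964.6|
        = 2780.1 Hz

2780.1


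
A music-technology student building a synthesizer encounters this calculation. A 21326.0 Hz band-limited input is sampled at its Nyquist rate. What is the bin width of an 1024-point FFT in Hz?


Step 1 — Nyquist sampling rate:
fs = 2 * fmax = 2 * 21326.0 = 42652.0 Hz

Step 2 — DFT bin spacing:
df = fs / N = 42652.0 / 1024 = 41.6523 Hz

41.6523 Hz


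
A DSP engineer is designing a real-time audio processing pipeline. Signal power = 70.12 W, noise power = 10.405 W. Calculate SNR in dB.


SNR in decibels:
SNR = 10 * log10(Ps / Pn)
    = 10 * log10(70.12 / 10.405)
    = 10 * log10(6.7391)
    = 10 * 0.8286
    = 8.29 dB

8.29 dB


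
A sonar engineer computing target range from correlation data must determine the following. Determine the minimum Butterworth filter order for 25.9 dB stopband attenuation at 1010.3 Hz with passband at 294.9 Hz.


Butterworth filter order formula:
n = log10(10^(A/10) - 1) / (2 * log10(f_stop/f_pass))
10^(25.9/10) - 1 = 388.0451
f_stop/f_pass = 1010.3 / 294.9 = 3.4259
n = 2.4205 -> ceil = 3

3


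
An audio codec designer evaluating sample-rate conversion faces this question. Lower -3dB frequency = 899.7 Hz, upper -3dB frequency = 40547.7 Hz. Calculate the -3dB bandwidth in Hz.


Bandwidth is the difference of -3dB frequencies:
BW = f_high - f_low
   = 40547.7 - 899.7
   = 39648.0 Hz

39648.0 Hz


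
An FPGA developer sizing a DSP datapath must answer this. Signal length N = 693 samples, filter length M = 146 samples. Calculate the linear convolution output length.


Linear convolution output length:
L = N + M - 1
  = 693 + 146 - 1
  = 838 samples

838


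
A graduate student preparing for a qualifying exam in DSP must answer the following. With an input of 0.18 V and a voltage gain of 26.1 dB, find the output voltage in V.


Output voltage from dB gain:
V_out = V_in * 10^(gain_dB / 20)
      = 0.18 * 10^(26.1 / 20)
      = 0.18 * 20.183664
      = 3.6331 V

3.6331 V


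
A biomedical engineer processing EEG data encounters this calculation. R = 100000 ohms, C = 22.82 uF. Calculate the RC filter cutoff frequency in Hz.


Cutoff frequency of a first-order RC filter:
fc = 1 / (2 * pi * R * C)
C = 22.82 uF = 2.282e-05 F
fc = 1 / (2 * pi * 100000 * 2.282e-05)
   = 1 / 14.338228870984
   = 0.069744 Hz

0.069744 Hz


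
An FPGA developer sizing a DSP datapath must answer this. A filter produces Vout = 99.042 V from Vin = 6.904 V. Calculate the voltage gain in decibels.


Voltage gain in dB:
G = 20 * log10(Vout / Vin)
  = 20 * log10(99.042 / 6.904)
  = 20 * log10(14.345597)
  = 20 * 1.156719
  = 23.13 dB

23.13 dB


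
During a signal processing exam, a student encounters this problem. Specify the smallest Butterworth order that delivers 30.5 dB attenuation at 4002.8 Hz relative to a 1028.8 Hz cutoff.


Butterworth filter order formula:
n = log10(10^(A/10) - 1) / (2 * log10(f_stop/f_pass))
10^(30.5/10) - 1 = 1121.0185
f_stop/f_pass = 4002.8 / 1028.8 = 3.8907
n = 2.5843 -> ceil = 3

3


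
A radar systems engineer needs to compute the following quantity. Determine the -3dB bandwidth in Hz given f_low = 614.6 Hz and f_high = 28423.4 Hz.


Bandwidth is the difference of -3dB frequencies:
BW = f_high - f_low
   = 28423.4 - 614.6
   = 27808.8 Hz

27808.8 Hz


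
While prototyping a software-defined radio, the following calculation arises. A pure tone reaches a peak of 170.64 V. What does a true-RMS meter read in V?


RMS voltage for a sinusoidal waveform:
V_rms = V_peak / sqrt(2)
      = 170.64 / 1.414214
      = 120.661 V

120.661 V


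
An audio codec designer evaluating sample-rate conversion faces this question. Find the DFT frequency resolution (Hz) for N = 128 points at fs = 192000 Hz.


DFT frequency resolution:
df = fs / N
   = 192000 / 128
   = 1500.0 Hz

1500.0 Hz


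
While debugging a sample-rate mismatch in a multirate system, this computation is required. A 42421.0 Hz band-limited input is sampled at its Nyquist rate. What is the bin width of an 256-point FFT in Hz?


Step 1 — Nyquist sampling rate:
fs = 2 * fmax = 2 * 42421.0 = 84842.0 Hz

Step 2 — DFT bin spacing:
df = fs / N = 84842.0 / 256 = 331.4141 Hz

331.4141 Hz


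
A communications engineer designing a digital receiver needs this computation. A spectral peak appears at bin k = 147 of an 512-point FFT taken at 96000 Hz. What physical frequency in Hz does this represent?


Frequency of DFT bin k:
f_k = k * fs / N
    = 147 * 96000 / 512
    = 14112000 / 512
    = 27562.5 Hz

27562.5 Hz


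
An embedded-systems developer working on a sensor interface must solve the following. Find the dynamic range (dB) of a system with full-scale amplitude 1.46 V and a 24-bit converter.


Dynamic range from full-scale to LSB:
V_min = V_max / 2^bits = 1.46 / 2^24
DR = 20 * log10(V_max / V_min)
   = 20 * log10(2^24)
   = 20 * 24 * log10(2)
   = 144.49 dB

144.49 dB


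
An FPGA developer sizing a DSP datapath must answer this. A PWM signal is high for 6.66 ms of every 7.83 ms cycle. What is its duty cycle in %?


Duty cycle as a percentage:
DC = (t_on / T) * 100
   = (6.66 / 7.83) * 100
   = 0.850575 * 100
   = 85.06 %

85.06 %


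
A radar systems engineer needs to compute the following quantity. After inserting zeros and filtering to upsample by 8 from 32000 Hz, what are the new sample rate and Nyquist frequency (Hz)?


Step 1 — output sample rate after interpolation by L:
fs_out = L * fs_in = 8 * 32000 = 256000 Hz

Step 2 — Nyquist frequency of the output stream:
f_Nyq = fs_out / 2 = 256000 / 2 = 128000.0 Hz

fs_out = 256000 Hz; f_Nyquist = 128000.0 Hz


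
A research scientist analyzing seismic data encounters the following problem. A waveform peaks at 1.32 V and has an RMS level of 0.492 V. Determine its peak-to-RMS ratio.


Crest factor is the ratio of peak to RMS:
CF = V_peak / V_rms
   = 1.32 / 0.492
   = 2.6829

2.6829


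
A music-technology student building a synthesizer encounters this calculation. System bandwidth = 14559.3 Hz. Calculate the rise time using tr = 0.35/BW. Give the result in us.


Rise time from bandwidth relationship:
tr = 0.35 / BW
   = 0.35 / 14559.3
   = 2.403961729e-05 s
   = 24.0396 us

24.0396 us


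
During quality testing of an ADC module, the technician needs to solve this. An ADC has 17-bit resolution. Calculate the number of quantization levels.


Number of quantization levels = 2^N
= 2^17
= 131072

131072


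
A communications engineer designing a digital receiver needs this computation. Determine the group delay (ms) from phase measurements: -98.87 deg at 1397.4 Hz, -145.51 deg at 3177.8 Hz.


Group delay from phase difference:
tau = -d(phi)/d(omega)
d(phi) = -46.64 deg = -0.814022 rad
d(omega) = 2*pi*(3177.8 - 1397.4) = 11186.5831 rad/s
tau = -(-0.814022) / 11186.5831
    = 0.0728 ms

0.0728 ms


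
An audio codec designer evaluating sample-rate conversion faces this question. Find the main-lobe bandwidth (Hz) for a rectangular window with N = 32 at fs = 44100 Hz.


Main lobe width for a rectangular window:
Width = 2 * fs / N
      = 2 * 44100 / 32
      = 88200 / 32
      = 2756.25 Hz

2756.25 Hz


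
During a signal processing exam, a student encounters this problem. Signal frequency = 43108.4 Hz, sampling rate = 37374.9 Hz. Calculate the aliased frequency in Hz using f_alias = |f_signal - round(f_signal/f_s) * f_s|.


Compute the nearest integer multiple of fs to the signal:
n = round(43108.4 / 37374.9) = 1
f_alias = |43108.4 - 1 * 37374.9|
        = |43108.4 - 37374.9|
        = 5733.5 Hz

5733.5


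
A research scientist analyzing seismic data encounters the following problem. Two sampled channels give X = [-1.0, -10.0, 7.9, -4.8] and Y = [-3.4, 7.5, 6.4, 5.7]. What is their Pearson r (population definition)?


Pearson correlation coefficient (population):
r = cov(X,Y) / (std(X) * std(Y))
Mean X = -1.975, Mean Y = 4.05
Cov(X,Y) = -4.10125
Std(X) = 6.535432, Std(Y) = 4.34885
r = -0.1443

-0.1443


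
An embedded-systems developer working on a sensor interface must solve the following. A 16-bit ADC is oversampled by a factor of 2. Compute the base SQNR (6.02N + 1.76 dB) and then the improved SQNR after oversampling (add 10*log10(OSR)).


Step 1 — baseline SQNR at Nyquist:
SQNR_base = 6.02*N + 1.76
          = 6.02*16 + 1.76
          = 98.08 dB

Step 2 — oversampling processing gain:
G = 10*log10(OSR) = 10*log10(2) = 3.01 dB

Step 3 — total:
SQNR_total = 98.08 + 3.01 = 101.09 dB

Base SQNR = 98.08 dB; oversampled SQNR = 101.09 dB


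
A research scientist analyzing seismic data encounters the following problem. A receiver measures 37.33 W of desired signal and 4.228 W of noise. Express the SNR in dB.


SNR in decibels:
SNR = 10 * log10(Ps / Pn)
    = 10 * log10(37.33 / 4.228)
    = 10 * log10(8.8292)
    = 10 * 0.9459
    = 9.46 dB

9.46 dB


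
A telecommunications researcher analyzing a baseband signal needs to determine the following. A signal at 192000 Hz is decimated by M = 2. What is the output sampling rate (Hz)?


Decimation reduces the sample rate:
fs_out = fs_in / M
       = 192000 / 2
       = 96000.0 Hz

96000.0 Hz


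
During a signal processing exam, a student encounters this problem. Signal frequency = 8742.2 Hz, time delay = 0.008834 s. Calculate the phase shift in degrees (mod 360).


Phase shift from frequency and time delay:
phi = 360 * f * t_delay
    = 360 * 8742.2 * 0.008834
    = 27802.29 degrees
    mod 360 = 82.29 degrees

82.29 degrees


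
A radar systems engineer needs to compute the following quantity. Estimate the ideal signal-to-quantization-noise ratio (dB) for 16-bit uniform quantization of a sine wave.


Theoretical SNR for a full-scale sinusoid:
SNR = 6.02 * N + 1.76
    = 6.02 * 16 + 1.76
    = 96.32 + 1.76
    = 98.08 dB

98.08 dB


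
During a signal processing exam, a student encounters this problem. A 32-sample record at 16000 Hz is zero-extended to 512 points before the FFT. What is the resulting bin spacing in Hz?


Frequency resolution after zero-padding:
N_padded = 32 * 16 = 512
df = fs / N_padded
   = 16000 / 512
   = 31.25 Hz

31.25 Hz


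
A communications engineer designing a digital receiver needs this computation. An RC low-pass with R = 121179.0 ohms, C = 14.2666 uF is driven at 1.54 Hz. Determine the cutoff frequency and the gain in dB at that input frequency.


Step 1 — cutoff frequency:
fc = 1 / (2*pi*R*C)
C = 14.2666 uF = 1.42666e-05 F
fc = 1 / (2*pi*121179.0*1.42666e-05)
   = 0.0920603 Hz

Step 2 — magnitude at f = 1.54 Hz:
|H(f)| = 1 / sqrt(1 + (f/fc)^2)
f/fc = 1.54 / 0.0920603 = 16.728166
|H| = 1 / sqrt(1 + 279.831538) = 0.0596729
|H|_dB = 20*log10(0.0596729) = -24.48 dB

fc = 0.0920603 Hz; |H(1.54 Hz)| = -24.48 dB


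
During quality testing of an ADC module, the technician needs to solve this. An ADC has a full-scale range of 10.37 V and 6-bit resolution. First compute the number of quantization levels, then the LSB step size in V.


Step 1 — number of quantization levels:
L = 2^N = 2^6 = 64

Step 2 — LSB step size:
delta = Vfs / L
      = 10.37 / 64
      = 0.16203125 V

Levels = 64; step size = 0.16203125 V


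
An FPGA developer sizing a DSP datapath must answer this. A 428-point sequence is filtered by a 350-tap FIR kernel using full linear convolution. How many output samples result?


Linear convolution output length:
L = N + M - 1
  = 428 + 350 - 1
  = 777 samples

777


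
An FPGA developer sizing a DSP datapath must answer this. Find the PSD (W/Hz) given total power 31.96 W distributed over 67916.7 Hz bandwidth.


Power spectral density:
PSD = P / BW
    = 31.96 / 67916.7
    = 0.00047058 W/Hz

0.00047058 W/Hz


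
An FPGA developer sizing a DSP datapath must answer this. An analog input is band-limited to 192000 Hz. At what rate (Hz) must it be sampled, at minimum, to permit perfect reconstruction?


The Nyquist rate is twice the maximum frequency component.
fs_min = 2 * fmax
      = 2 * 192000
      = 384000 Hz

384000


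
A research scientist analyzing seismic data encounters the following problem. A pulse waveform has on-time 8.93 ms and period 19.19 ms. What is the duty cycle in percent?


Duty cycle as a percentage:
DC = (t_on / T) * 100
   = (8.93 / 19.19) * 100
   = 0.465347 * 100
   = 46.53 %

46.53 %


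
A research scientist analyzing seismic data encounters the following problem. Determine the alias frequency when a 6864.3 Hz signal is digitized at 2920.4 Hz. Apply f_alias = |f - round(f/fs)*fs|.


Compute the nearest integer multiple of fs to the signal:
n = round(6864.3 / 2920.4) = 2
f_alias = |6864.3 - 2 * 2920.4|
        = |6864.3 - 5840.8|
        = 1023.5 Hz

1023.5


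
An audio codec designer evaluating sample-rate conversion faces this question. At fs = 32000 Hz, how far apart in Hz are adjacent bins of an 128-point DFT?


DFT frequency resolution:
df = fs / N
   = 32000 / 128
   = 250.0 Hz

250.0 Hz


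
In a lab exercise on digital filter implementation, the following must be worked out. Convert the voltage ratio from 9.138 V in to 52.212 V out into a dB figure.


Voltage gain in dB:
G = 20 * log10(Vout / Vin)
  = 20 * log10(52.212 / 9.138)
  = 20 * log10(5.713723)
  = 20 * 0.756919
  = 15.14 dB

15.14 dB


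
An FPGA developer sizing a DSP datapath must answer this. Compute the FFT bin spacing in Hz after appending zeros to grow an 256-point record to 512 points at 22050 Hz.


Frequency resolution after zero-padding:
N_padded = 256 * 2 = 512
df = fs / N_padded
   = 22050 / 512
   = 43.0664 Hz

43.0664 Hz
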